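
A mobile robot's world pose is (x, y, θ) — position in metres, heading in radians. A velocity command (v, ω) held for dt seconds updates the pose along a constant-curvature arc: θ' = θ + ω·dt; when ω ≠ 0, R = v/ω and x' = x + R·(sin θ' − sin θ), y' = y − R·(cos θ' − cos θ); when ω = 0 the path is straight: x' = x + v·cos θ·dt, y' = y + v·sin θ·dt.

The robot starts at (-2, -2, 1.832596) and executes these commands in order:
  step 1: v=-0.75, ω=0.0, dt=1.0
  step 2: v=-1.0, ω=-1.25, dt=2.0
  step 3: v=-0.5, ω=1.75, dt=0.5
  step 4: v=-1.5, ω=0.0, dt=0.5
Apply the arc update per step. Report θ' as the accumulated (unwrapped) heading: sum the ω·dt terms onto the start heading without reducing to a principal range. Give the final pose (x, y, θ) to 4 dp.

(-4.0434, -3.6593, 0.2076)

step 1: θ'=1.8326 (straight) → pose (-1.8059, -2.7244, 1.8326)
step 2: θ'=-0.6674 (R=0.8000) → pose (-3.0738, -3.5598, -0.6674)
step 3: θ'=0.2076 (R=-0.2857) → pose (-3.3095, -3.5047, 0.2076)
step 4: θ'=0.2076 (straight) → pose (-4.0434, -3.6593, 0.2076)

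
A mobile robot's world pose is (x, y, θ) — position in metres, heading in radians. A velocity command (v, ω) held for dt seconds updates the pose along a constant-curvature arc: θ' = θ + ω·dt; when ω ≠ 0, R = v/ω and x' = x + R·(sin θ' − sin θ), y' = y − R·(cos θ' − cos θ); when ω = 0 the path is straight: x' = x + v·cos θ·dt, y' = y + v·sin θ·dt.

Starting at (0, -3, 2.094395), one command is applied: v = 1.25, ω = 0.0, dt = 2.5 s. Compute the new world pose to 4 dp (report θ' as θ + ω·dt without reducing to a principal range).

θ' = 2.0944 + 0.0·2.5 = 2.0944
ω = 0 → straight: x' = 0 + 1.25·cos(2.0944)·2.5 = -1.5625
y' = -3 + 1.25·sin(2.0944)·2.5 = -0.2937

(-1.5625, -0.2937, 2.0944)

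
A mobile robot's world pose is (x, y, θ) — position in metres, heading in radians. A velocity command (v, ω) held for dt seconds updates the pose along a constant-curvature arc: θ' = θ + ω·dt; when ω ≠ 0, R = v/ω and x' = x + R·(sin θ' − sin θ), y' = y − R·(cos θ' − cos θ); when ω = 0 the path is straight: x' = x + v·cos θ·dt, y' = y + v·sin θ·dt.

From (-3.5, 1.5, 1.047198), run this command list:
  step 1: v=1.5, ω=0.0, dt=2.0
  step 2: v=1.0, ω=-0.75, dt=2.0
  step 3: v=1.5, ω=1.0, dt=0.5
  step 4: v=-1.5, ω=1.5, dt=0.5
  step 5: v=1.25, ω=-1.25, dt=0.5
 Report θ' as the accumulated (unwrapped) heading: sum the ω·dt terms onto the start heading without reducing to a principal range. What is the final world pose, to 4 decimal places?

step 1: θ'=1.0472 (straight) → pose (-2.0000, 4.0981, 1.0472)
step 2: θ'=-0.4528 (R=-1.3333) → pose (-0.2620, 4.6304, -0.4528)
step 3: θ'=0.0472 (R=1.5000) → pose (0.4650, 4.4809, 0.0472)
step 4: θ'=0.7972 (R=-1.0000) → pose (-0.2032, 4.1807, 0.7972)
step 5: θ'=0.1722 (R=-1.0000) → pose (0.3408, 4.4672, 0.1722)

(0.3408, 4.4672, 0.1722)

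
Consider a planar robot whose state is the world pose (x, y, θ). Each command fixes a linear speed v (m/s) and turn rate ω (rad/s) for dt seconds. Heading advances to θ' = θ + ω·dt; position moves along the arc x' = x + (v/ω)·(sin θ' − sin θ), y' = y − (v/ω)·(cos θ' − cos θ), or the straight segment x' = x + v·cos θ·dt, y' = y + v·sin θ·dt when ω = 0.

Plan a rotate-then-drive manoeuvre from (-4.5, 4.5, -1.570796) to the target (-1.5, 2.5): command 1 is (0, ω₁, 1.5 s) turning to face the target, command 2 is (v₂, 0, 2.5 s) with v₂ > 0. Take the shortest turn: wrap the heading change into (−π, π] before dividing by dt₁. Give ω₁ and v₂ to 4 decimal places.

heading to target = atan2(2.5−4.5, -1.5−-4.5) = -0.5880
Δθ = wrap(-0.5880 − -1.5708) = 0.9828; ω₁ = Δθ/dt₁ = 0.6552
distance = √((-1.5−-4.5)² + (2.5−4.5)²) = 3.6056; v₂ = distance/dt₂ = 1.4422

ω₁ = 0.6552, v₂ = 1.4422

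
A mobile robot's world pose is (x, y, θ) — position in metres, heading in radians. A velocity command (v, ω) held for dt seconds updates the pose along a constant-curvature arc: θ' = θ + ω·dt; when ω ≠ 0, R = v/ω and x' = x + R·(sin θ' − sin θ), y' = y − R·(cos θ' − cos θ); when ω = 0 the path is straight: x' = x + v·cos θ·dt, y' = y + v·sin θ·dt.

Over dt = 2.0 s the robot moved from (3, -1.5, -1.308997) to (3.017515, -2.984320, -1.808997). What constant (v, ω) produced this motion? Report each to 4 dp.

Δθ = -1.808997 − -1.308997 = -0.500000
ω = Δθ/dt = -0.500000/2.0 = -0.2500
R = −Δy/(cos θ' − cos θ) = -3.0000
v = R·ω = -3.0000·-0.2500 = 0.7500

v = 0.7500, ω = -0.2500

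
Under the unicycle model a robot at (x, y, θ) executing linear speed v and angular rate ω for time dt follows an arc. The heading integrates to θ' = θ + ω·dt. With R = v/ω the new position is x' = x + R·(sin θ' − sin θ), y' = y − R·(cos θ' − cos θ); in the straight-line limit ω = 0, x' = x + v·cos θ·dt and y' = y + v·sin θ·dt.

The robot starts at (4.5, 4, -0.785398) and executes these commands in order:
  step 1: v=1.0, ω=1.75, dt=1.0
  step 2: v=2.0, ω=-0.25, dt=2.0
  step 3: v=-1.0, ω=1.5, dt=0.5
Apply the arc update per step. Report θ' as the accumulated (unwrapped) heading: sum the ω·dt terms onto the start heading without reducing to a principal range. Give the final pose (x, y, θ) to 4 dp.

(8.0376, 6.3090, 1.2146)

step 1: θ'=0.9646 (R=0.5714) → pose (5.3737, 4.0785, 0.9646)
step 2: θ'=0.4646 (R=-8.0000) → pose (8.3637, 6.6725, 0.4646)
step 3: θ'=1.2146 (R=-0.6667) → pose (8.0376, 6.3090, 1.2146)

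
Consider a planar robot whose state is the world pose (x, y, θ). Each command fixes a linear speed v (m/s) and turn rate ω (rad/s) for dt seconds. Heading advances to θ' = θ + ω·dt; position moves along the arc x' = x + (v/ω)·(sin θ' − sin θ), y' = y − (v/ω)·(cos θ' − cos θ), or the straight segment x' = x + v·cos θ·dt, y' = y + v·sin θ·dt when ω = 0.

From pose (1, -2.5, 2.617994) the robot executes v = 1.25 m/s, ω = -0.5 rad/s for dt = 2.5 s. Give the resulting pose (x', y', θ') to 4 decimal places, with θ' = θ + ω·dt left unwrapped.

θ' = 2.6180 + -0.5·2.5 = 1.3680
R = v/ω = 1.25/-0.5 = -2.5000
x' = 1 + -2.5000·(sin 1.3680 − sin 2.6180) = -0.1988
y' = -2.5 − -2.5000·(cos 1.3680 − cos 2.6180) = 0.1686

(-0.1988, 0.1686, 1.3680)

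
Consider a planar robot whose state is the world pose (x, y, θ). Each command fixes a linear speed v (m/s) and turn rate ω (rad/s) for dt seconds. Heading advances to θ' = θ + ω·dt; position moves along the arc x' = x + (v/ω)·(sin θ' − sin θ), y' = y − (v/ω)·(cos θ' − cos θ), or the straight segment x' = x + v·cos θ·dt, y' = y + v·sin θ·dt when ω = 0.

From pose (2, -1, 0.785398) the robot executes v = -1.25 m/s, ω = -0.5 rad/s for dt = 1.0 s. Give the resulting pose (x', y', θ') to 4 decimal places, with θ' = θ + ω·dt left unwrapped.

(0.9361, -1.6311, 0.2854)

θ' = 0.7854 + -0.5·1.0 = 0.2854
R = v/ω = -1.25/-0.5 = 2.5000
x' = 2 + 2.5000·(sin 0.2854 − sin 0.7854) = 0.9361
y' = -1 − 2.5000·(cos 0.2854 − cos 0.7854) = -1.6311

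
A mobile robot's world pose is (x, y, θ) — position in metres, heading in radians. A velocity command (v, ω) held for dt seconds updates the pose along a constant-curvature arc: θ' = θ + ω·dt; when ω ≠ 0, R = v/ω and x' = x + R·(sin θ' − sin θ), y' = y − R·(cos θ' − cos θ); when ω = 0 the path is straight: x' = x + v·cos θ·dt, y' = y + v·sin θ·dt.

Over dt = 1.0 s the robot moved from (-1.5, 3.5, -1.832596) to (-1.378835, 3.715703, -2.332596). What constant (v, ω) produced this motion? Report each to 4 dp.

v = -0.2500, ω = -0.5000

Δθ = -2.332596 − -1.832596 = -0.500000
ω = Δθ/dt = -0.500000/1.0 = -0.5000
R = −Δy/(cos θ' − cos θ) = 0.5000
v = R·ω = 0.5000·-0.5000 = -0.2500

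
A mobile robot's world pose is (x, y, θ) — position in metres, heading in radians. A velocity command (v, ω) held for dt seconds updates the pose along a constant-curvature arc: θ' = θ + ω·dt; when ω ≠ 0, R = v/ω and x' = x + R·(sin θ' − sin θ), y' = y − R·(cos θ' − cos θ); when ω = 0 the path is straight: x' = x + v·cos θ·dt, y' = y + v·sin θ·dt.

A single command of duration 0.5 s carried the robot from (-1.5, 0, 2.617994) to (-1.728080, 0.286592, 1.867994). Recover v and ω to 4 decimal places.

v = 0.7500, ω = -1.5000

Δθ = 1.867994 − 2.617994 = -0.750000
ω = Δθ/dt = -0.750000/0.5 = -1.5000
R = −Δy/(cos θ' − cos θ) = -0.5000
v = R·ω = -0.5000·-1.5000 = 0.7500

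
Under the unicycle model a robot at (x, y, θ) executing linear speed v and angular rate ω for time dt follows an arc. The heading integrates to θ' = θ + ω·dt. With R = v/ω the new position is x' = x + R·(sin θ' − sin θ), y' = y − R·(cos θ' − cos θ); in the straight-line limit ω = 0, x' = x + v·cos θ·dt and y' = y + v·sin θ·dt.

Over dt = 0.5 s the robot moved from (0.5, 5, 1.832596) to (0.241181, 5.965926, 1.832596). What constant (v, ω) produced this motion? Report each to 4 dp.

v = 2.0000, ω = 0.0000

Δθ = 1.832596 − 1.832596 = 0.000000
ω = Δθ/dt = 0.000000/0.5 = 0.0000
ω = 0 → v = (Δx·cos θ + Δy·sin θ)/dt = 2.0000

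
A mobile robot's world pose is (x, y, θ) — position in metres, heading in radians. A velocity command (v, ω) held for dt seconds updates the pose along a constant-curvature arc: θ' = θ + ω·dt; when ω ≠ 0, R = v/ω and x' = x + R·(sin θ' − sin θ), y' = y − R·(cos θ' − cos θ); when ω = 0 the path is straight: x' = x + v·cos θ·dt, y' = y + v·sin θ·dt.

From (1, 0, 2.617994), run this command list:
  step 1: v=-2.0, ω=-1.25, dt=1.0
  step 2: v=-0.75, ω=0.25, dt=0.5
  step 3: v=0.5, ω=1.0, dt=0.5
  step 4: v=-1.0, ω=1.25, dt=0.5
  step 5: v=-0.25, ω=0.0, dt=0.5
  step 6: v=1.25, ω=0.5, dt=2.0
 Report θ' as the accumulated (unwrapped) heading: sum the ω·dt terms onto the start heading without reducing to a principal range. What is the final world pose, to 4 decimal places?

step 1: θ'=1.3680 (R=1.6000) → pose (1.7672, -1.7079, 1.3680)
step 2: θ'=1.4930 (R=-3.0000) → pose (1.7148, -2.0790, 1.4930)
step 3: θ'=1.9930 (R=0.5000) → pose (1.6724, -1.8352, 1.9930)
step 4: θ'=2.6180 (R=-0.8000) → pose (2.0022, -2.2002, 2.6180)
step 5: θ'=2.6180 (straight) → pose (2.1104, -2.2627, 2.6180)
step 6: θ'=3.6180 (R=2.5000) → pose (-0.2860, -2.2062, 3.6180)

(-0.2860, -2.2062, 3.6180)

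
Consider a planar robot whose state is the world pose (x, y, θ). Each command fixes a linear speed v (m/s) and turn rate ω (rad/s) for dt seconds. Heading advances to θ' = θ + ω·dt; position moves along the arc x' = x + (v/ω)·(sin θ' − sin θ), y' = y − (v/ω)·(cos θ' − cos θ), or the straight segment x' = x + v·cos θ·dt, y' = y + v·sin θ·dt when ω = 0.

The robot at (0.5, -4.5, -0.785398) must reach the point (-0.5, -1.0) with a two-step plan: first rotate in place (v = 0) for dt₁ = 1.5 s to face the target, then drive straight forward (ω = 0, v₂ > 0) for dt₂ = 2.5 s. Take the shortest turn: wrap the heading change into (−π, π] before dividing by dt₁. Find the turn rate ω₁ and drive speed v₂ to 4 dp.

heading to target = atan2(-1−-4.5, -0.5−0.5) = 1.8491
Δθ = wrap(1.8491 − -0.7854) = 2.6345; ω₁ = Δθ/dt₁ = 1.7563
distance = √((-0.5−0.5)² + (-1−-4.5)²) = 3.6401; v₂ = distance/dt₂ = 1.4560

ω₁ = 1.7563, v₂ = 1.4560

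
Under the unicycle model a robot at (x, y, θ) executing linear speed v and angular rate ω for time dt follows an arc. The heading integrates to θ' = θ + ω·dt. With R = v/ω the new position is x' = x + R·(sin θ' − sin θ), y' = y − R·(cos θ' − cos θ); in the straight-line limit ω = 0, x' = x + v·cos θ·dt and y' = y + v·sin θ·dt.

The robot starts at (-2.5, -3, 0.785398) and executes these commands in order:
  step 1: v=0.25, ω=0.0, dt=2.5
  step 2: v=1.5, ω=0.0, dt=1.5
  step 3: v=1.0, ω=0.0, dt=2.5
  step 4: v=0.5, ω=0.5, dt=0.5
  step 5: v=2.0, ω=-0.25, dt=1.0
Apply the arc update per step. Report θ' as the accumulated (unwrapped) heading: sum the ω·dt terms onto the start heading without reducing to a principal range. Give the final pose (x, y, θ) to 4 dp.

step 1: θ'=0.7854 (straight) → pose (-2.0581, -2.5581, 0.7854)
step 2: θ'=0.7854 (straight) → pose (-0.4671, -0.9671, 0.7854)
step 3: θ'=0.7854 (straight) → pose (1.3007, 0.8007, 0.7854)
step 4: θ'=1.0354 (R=1.0000) → pose (1.4537, 0.9976, 1.0354)
step 5: θ'=0.7854 (R=-8.0000) → pose (2.6773, 2.5730, 0.7854)

(2.6773, 2.5730, 0.7854)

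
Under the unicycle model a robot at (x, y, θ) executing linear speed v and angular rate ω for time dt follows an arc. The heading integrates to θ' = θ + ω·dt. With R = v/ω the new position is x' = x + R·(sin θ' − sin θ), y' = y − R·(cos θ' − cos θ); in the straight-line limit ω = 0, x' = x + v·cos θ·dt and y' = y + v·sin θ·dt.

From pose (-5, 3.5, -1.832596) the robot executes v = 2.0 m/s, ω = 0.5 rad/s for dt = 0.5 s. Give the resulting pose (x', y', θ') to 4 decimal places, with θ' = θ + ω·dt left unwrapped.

(-5.1360, 2.5119, -1.5826)

θ' = -1.8326 + 0.5·0.5 = -1.5826
R = v/ω = 2.0/0.5 = 4.0000
x' = -5 + 4.0000·(sin -1.5826 − sin -1.8326) = -5.1360
y' = 3.5 − 4.0000·(cos -1.5826 − cos -1.8326) = 2.5119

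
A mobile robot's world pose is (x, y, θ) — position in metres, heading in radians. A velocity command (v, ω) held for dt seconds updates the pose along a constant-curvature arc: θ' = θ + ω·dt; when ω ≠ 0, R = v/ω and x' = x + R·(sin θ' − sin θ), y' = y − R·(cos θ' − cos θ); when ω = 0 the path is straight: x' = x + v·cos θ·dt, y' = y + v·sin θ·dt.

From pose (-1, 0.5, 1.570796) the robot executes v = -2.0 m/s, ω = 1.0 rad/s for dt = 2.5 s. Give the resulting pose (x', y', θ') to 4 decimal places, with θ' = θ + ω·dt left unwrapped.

θ' = 1.5708 + 1.0·2.5 = 4.0708
R = v/ω = -2.0/1.0 = -2.0000
x' = -1 + -2.0000·(sin 4.0708 − sin 1.5708) = 2.6023
y' = 0.5 − -2.0000·(cos 4.0708 − cos 1.5708) = -0.6969

(2.6023, -0.6969, 4.0708)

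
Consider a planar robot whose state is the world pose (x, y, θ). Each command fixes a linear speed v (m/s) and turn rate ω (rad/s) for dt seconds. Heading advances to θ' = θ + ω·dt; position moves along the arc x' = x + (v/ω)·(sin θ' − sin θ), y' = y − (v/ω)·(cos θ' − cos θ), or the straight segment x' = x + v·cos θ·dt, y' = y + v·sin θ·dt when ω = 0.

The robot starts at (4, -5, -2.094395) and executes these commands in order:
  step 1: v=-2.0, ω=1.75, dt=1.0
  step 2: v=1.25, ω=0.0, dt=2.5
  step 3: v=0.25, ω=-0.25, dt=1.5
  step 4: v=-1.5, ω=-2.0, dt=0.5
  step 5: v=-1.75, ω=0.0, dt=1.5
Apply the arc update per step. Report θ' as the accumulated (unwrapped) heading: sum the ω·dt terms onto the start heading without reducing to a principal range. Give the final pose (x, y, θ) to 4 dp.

(6.8000, -1.3257, -1.7194)

step 1: θ'=-0.3444 (R=-1.1429) → pose (3.3961, -3.3528, -0.3444)
step 2: θ'=-0.3444 (straight) → pose (6.3376, -4.4079, -0.3444)
step 3: θ'=-0.7194 (R=-1.0000) → pose (6.6589, -4.5970, -0.7194)
step 4: θ'=-1.7194 (R=0.7500) → pose (6.4114, -3.9218, -1.7194)
step 5: θ'=-1.7194 (straight) → pose (6.8000, -1.3257, -1.7194)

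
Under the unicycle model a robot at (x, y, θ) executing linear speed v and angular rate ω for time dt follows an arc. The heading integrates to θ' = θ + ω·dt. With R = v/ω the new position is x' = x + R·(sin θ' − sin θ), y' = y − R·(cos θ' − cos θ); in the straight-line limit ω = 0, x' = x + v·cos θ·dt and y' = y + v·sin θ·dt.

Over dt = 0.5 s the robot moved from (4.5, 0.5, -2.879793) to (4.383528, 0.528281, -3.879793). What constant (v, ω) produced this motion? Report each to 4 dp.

Δθ = -3.879793 − -2.879793 = -1.000000
ω = Δθ/dt = -1.000000/0.5 = -2.0000
R = Δx/(sin θ' − sin θ) = -0.1250
v = R·ω = -0.1250·-2.0000 = 0.2500

v = 0.2500, ω = -2.0000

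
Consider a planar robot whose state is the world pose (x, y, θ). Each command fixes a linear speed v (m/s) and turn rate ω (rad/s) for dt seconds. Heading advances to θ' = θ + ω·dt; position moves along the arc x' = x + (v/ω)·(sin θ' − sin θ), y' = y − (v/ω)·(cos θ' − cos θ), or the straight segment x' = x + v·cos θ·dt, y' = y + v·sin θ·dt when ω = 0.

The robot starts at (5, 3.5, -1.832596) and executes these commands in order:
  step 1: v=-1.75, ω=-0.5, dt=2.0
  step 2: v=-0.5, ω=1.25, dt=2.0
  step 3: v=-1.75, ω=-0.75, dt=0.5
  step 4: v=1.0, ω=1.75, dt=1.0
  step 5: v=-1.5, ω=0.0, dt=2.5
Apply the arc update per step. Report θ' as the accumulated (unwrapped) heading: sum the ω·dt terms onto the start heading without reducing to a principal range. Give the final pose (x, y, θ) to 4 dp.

step 1: θ'=-2.8326 (R=3.5000) → pose (7.3164, 5.9284, -2.8326)
step 2: θ'=-0.3326 (R=-0.4000) → pose (7.3253, 6.6875, -0.3326)
step 3: θ'=-0.7076 (R=2.3333) → pose (6.5705, 7.1198, -0.7076)
step 4: θ'=1.0424 (R=0.5714) → pose (7.4354, 7.2660, 1.0424)
step 5: θ'=1.0424 (straight) → pose (5.5449, 4.0274, 1.0424)

(5.5449, 4.0274, 1.0424)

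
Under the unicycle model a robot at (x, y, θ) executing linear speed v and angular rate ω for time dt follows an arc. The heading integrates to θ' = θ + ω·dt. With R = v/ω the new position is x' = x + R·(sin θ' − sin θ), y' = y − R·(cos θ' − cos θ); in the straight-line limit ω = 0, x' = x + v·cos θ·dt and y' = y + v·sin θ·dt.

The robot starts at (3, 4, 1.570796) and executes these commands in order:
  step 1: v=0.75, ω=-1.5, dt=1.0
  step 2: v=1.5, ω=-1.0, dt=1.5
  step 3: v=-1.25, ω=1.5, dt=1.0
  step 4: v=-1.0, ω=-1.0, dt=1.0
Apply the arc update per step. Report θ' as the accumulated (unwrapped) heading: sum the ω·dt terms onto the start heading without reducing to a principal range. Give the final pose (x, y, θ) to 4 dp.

(3.2999, 4.3269, -0.9292)

step 1: θ'=0.0708 (R=-0.5000) → pose (3.4646, 4.4987, 0.0708)
step 2: θ'=-1.4292 (R=-1.5000) → pose (5.0557, 3.2142, -1.4292)
step 3: θ'=0.0708 (R=-0.8333) → pose (4.1718, 3.9278, 0.0708)
step 4: θ'=-0.9292 (R=1.0000) → pose (3.2999, 4.3269, -0.9292)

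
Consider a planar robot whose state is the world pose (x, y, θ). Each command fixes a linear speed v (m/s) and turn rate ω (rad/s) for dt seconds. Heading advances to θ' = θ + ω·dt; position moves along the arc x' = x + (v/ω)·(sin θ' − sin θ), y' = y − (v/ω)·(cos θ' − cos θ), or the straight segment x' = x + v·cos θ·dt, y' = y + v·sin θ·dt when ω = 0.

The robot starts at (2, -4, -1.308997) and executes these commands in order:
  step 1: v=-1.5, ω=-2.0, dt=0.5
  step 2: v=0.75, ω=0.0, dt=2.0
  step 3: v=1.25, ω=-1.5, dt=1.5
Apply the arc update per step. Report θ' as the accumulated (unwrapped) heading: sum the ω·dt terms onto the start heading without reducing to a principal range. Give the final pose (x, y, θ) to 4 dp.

step 1: θ'=-2.3090 (R=0.7500) → pose (2.1697, -3.3012, -2.3090)
step 2: θ'=-2.3090 (straight) → pose (1.1602, -4.4107, -2.3090)
step 3: θ'=-4.5590 (R=-0.8333) → pose (-0.2797, -3.9772, -4.5590)

(-0.2797, -3.9772, -4.5590)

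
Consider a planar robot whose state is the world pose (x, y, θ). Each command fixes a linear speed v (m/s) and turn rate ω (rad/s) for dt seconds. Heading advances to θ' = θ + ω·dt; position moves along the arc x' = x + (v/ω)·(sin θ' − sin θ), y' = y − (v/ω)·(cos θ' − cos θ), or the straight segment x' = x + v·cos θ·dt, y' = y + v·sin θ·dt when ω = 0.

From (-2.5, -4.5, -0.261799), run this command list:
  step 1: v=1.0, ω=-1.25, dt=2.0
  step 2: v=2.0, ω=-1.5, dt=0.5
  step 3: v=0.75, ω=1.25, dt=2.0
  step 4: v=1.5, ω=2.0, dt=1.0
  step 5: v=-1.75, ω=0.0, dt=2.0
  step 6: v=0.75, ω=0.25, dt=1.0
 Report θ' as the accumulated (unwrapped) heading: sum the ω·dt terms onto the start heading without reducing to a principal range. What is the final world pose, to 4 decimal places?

step 1: θ'=-2.7618 (R=-0.8000) → pose (-2.4105, -6.0157, -2.7618)
step 2: θ'=-3.5118 (R=-1.3333) → pose (-3.3872, -6.0204, -3.5118)
step 3: θ'=-1.0118 (R=0.6000) → pose (-4.1129, -6.8980, -1.0118)
step 4: θ'=0.9882 (R=0.7500) → pose (-2.8508, -6.9129, 0.9882)
step 5: θ'=0.9882 (straight) → pose (-4.7765, -9.8355, 0.9882)
step 6: θ'=1.2382 (R=3.0000) → pose (-4.4460, -9.1644, 1.2382)

(-4.4460, -9.1644, 1.2382)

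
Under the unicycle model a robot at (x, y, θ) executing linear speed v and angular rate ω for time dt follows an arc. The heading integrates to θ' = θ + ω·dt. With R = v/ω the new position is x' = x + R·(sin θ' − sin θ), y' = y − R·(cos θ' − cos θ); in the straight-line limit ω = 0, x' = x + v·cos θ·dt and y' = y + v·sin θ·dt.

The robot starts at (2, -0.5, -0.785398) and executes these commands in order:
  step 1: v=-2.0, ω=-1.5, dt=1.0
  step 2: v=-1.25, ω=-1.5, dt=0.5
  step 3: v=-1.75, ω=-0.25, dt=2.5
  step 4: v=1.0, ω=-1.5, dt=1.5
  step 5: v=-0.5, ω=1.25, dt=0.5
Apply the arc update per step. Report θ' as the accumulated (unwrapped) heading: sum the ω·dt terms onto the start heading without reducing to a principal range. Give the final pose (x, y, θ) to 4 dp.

(6.5870, 1.7616, -5.2854)

step 1: θ'=-2.2854 (R=1.3333) → pose (1.9357, 1.3166, -2.2854)
step 2: θ'=-3.0354 (R=0.8333) → pose (2.4768, 1.5991, -3.0354)
step 3: θ'=-3.6604 (R=7.0000) → pose (6.6897, 0.7174, -3.6604)
step 4: θ'=-5.9104 (R=-0.6667) → pose (6.7774, 1.9172, -5.9104)
step 5: θ'=-5.2854 (R=-0.4000) → pose (6.5870, 1.7616, -5.2854)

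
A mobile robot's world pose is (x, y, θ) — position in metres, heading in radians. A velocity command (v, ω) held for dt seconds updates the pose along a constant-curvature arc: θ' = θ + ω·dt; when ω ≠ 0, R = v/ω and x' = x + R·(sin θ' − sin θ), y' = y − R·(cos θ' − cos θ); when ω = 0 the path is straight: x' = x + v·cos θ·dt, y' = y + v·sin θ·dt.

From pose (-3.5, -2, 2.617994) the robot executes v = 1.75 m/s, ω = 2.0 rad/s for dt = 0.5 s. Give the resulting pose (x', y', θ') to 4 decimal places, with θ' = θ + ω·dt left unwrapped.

(-4.3388, -1.9802, 3.6180)

θ' = 2.6180 + 2.0·0.5 = 3.6180
R = v/ω = 1.75/2.0 = 0.8750
x' = -3.5 + 0.8750·(sin 3.6180 − sin 2.6180) = -4.3388
y' = -2 − 0.8750·(cos 3.6180 − cos 2.6180) = -1.9802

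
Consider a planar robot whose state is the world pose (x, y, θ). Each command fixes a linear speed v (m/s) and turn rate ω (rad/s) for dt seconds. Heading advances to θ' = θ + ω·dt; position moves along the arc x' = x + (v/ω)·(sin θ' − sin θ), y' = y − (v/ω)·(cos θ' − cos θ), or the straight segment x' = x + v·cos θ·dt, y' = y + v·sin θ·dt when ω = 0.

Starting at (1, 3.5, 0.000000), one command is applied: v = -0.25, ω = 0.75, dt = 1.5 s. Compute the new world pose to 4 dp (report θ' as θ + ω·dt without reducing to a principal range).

θ' = 0.0000 + 0.75·1.5 = 1.1250
R = v/ω = -0.25/0.75 = -0.3333
x' = 1 + -0.3333·(sin 1.1250 − sin 0.0000) = 0.6992
y' = 3.5 − -0.3333·(cos 1.1250 − cos 0.0000) = 3.3104

(0.6992, 3.3104, 1.1250)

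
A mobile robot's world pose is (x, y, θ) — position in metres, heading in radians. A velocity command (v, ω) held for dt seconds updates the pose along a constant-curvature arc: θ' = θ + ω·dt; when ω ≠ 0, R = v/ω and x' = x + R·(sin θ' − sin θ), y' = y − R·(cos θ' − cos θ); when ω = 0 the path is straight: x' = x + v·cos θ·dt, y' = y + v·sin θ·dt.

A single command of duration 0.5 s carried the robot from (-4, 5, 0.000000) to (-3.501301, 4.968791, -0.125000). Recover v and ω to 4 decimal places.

Δθ = -0.125000 − 0.000000 = -0.125000
ω = Δθ/dt = -0.125000/0.5 = -0.2500
R = Δx/(sin θ' − sin θ) = -4.0000
v = R·ω = -4.0000·-0.2500 = 1.0000

v = 1.0000, ω = -0.2500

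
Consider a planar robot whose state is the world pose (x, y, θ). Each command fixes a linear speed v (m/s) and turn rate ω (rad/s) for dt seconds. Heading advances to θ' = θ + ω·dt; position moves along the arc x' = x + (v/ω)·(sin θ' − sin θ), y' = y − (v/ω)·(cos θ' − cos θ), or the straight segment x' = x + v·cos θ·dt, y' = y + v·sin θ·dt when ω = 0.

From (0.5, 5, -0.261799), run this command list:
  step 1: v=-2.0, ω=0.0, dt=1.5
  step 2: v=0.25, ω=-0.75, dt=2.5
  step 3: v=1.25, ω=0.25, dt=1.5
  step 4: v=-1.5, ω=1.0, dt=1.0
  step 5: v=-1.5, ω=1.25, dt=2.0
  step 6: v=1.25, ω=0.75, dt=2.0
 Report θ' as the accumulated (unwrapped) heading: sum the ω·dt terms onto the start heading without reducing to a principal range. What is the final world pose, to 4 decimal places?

(-7.1445, 5.2267, 3.2382)

step 1: θ'=-0.2618 (straight) → pose (-2.3978, 5.7765, -0.2618)
step 2: θ'=-2.1368 (R=-0.3333) → pose (-2.2027, 5.2757, -2.1368)
step 3: θ'=-1.7618 (R=5.0000) → pose (-2.8915, 3.5436, -1.7618)
step 4: θ'=-0.7618 (R=-1.5000) → pose (-3.3289, 4.9138, -0.7618)
step 5: θ'=1.7382 (R=-1.2000) → pose (-5.3404, 3.8455, 1.7382)
step 6: θ'=3.2382 (R=1.6667) → pose (-7.1445, 5.2267, 3.2382)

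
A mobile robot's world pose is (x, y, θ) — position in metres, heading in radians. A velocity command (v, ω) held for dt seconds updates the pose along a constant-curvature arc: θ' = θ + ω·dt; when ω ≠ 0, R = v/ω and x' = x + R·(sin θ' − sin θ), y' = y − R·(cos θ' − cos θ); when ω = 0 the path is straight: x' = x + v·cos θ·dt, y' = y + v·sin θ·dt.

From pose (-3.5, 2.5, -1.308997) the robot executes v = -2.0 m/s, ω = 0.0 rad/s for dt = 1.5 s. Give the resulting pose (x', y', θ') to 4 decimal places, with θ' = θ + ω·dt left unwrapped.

(-4.2765, 5.3978, -1.3090)

θ' = -1.3090 + 0.0·1.5 = -1.3090
ω = 0 → straight: x' = -3.5 + -2.0·cos(-1.3090)·1.5 = -4.2765
y' = 2.5 + -2.0·sin(-1.3090)·1.5 = 5.3978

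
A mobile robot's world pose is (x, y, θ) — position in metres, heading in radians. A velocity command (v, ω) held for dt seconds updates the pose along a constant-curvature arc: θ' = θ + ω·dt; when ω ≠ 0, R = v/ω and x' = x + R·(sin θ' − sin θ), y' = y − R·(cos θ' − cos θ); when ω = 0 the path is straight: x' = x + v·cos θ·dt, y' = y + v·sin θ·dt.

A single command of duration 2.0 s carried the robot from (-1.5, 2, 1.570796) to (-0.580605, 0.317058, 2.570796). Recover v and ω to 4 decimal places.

v = -1.0000, ω = 0.5000

Δθ = 2.570796 − 1.570796 = 1.000000
ω = Δθ/dt = 1.000000/2.0 = 0.5000
R = −Δy/(cos θ' − cos θ) = -2.0000
v = R·ω = -2.0000·0.5000 = -1.0000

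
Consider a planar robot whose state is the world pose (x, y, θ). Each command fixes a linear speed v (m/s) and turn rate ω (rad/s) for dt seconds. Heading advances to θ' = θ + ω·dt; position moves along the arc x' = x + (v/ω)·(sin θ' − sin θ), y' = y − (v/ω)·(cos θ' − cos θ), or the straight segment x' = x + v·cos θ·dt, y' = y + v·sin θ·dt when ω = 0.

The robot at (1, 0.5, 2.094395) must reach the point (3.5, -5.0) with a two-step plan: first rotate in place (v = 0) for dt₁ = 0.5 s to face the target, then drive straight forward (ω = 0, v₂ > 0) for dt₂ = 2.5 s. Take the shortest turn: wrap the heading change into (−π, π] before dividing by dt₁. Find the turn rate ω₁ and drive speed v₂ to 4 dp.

ω₁ = 6.0892, v₂ = 2.4166

heading to target = atan2(-5−0.5, 3.5−1) = -1.1442
Δθ = wrap(-1.1442 − 2.0944) = 3.0446; ω₁ = Δθ/dt₁ = 6.0892
distance = √((3.5−1)² + (-5−0.5)²) = 6.0415; v₂ = distance/dt₂ = 2.4166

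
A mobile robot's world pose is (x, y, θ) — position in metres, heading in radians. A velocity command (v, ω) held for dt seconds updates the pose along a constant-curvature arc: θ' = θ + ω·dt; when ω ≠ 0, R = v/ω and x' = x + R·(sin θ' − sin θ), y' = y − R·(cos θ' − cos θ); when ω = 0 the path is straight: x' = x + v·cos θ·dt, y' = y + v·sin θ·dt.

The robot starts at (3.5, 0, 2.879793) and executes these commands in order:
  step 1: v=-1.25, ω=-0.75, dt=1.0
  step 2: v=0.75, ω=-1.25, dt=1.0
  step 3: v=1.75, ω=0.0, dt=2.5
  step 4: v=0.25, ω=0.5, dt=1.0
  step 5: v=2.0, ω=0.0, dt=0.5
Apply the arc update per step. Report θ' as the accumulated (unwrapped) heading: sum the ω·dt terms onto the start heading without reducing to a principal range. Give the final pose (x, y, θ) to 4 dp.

(7.6116, 4.5516, 1.3798)

step 1: θ'=2.1298 (R=1.6667) → pose (4.4816, -0.7260, 2.1298)
step 2: θ'=0.8798 (R=-0.6000) → pose (4.5279, -0.0254, 0.8798)
step 3: θ'=0.8798 (straight) → pose (7.3162, 3.3460, 0.8798)
step 4: θ'=1.3798 (R=0.5000) → pose (7.4218, 3.5697, 1.3798)
step 5: θ'=1.3798 (straight) → pose (7.6116, 4.5516, 1.3798)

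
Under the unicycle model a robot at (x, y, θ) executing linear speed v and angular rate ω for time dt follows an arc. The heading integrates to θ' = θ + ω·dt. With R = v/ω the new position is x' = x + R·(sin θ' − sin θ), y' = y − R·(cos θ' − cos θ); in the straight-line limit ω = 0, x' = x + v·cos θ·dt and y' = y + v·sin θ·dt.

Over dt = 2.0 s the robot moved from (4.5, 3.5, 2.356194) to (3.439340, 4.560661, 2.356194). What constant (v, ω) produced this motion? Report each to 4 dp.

Δθ = 2.356194 − 2.356194 = 0.000000
ω = Δθ/dt = 0.000000/2.0 = 0.0000
ω = 0 → v = (Δx·cos θ + Δy·sin θ)/dt = 0.7500

v = 0.7500, ω = 0.0000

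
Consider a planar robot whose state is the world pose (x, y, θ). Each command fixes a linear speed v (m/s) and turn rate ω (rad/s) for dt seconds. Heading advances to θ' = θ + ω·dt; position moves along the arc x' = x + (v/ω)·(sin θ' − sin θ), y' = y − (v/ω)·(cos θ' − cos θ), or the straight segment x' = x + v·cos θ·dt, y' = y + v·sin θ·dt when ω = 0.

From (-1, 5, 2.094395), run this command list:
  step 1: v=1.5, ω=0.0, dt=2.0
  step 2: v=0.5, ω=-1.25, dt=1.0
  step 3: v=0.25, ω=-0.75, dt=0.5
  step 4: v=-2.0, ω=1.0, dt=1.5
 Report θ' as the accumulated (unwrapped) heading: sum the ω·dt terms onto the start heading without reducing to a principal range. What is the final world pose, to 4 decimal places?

step 1: θ'=2.0944 (straight) → pose (-2.5000, 7.5981, 2.0944)
step 2: θ'=0.8444 (R=-0.4000) → pose (-2.4526, 8.0637, 0.8444)
step 3: θ'=0.4694 (R=-0.3333) → pose (-2.3542, 8.1396, 0.4694)
step 4: θ'=1.9694 (R=-2.0000) → pose (-3.2927, 5.5797, 1.9694)

(-3.2927, 5.5797, 1.9694)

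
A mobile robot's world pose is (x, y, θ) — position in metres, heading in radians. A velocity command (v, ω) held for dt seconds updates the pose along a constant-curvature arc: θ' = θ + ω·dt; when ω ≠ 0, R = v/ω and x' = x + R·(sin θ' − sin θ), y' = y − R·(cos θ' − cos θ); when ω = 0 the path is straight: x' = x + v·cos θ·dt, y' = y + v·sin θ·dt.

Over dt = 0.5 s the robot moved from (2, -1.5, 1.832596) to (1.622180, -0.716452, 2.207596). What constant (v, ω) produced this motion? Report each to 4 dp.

Δθ = 2.207596 − 1.832596 = 0.375000
ω = Δθ/dt = 0.375000/0.5 = 0.7500
R = −Δy/(cos θ' − cos θ) = 2.3333
v = R·ω = 2.3333·0.7500 = 1.7500

v = 1.7500, ω = 0.7500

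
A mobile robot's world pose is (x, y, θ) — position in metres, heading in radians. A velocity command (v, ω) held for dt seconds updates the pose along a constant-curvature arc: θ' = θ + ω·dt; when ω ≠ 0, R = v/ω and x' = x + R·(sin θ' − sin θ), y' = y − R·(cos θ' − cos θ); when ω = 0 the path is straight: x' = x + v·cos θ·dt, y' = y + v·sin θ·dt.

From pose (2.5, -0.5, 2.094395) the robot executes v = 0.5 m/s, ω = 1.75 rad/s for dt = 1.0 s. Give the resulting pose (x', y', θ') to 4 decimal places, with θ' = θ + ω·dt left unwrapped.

(2.0679, -0.4248, 3.8444)

θ' = 2.0944 + 1.75·1.0 = 3.8444
R = v/ω = 0.5/1.75 = 0.2857
x' = 2.5 + 0.2857·(sin 3.8444 − sin 2.0944) = 2.0679
y' = -0.5 − 0.2857·(cos 3.8444 − cos 2.0944) = -0.4248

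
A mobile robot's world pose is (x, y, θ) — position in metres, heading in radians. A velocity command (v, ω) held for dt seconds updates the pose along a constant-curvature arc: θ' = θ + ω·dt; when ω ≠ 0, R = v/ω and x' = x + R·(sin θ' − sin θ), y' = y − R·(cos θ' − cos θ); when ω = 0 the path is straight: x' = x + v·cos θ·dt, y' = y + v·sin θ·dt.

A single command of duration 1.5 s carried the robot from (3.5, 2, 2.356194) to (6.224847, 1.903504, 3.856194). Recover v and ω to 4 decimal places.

Δθ = 3.856194 − 2.356194 = 1.500000
ω = Δθ/dt = 1.500000/1.5 = 1.0000
R = Δx/(sin θ' − sin θ) = -2.0000
v = R·ω = -2.0000·1.0000 = -2.0000

v = -2.0000, ω = 1.0000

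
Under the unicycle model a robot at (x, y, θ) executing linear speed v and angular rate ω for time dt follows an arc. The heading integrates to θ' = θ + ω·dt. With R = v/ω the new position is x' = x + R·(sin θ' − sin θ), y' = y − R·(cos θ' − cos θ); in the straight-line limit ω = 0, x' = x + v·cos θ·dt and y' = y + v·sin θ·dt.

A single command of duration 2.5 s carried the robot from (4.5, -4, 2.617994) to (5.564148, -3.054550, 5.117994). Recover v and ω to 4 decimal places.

v = -0.7500, ω = 1.0000

Δθ = 5.117994 − 2.617994 = 2.500000
ω = Δθ/dt = 2.500000/2.5 = 1.0000
R = Δx/(sin θ' − sin θ) = -0.7500
v = R·ω = -0.7500·1.0000 = -0.7500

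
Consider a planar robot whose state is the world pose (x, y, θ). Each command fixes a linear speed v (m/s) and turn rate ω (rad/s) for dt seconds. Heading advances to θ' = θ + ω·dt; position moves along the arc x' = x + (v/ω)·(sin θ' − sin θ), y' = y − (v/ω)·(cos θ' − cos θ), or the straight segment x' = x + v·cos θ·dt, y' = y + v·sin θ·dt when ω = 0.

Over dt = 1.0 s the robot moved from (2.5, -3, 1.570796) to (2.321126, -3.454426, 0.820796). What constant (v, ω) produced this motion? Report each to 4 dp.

v = -0.5000, ω = -0.7500

Δθ = 0.820796 − 1.570796 = -0.750000
ω = Δθ/dt = -0.750000/1.0 = -0.7500
R = −Δy/(cos θ' − cos θ) = 0.6667
v = R·ω = 0.6667·-0.7500 = -0.5000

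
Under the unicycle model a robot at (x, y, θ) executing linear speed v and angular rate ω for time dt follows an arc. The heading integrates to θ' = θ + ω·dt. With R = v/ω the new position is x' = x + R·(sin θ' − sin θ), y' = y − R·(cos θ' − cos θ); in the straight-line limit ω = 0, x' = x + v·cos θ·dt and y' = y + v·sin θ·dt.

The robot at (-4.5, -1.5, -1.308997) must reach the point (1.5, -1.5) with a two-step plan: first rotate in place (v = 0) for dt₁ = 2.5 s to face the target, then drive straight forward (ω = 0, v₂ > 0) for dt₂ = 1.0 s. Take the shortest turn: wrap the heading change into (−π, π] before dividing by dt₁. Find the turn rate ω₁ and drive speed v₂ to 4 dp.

heading to target = atan2(-1.5−-1.5, 1.5−-4.5) = 0.0000
Δθ = wrap(0.0000 − -1.3090) = 1.3090; ω₁ = Δθ/dt₁ = 0.5236
distance = √((1.5−-4.5)² + (-1.5−-1.5)²) = 6.0000; v₂ = distance/dt₂ = 6.0000

ω₁ = 0.5236, v₂ = 6.0000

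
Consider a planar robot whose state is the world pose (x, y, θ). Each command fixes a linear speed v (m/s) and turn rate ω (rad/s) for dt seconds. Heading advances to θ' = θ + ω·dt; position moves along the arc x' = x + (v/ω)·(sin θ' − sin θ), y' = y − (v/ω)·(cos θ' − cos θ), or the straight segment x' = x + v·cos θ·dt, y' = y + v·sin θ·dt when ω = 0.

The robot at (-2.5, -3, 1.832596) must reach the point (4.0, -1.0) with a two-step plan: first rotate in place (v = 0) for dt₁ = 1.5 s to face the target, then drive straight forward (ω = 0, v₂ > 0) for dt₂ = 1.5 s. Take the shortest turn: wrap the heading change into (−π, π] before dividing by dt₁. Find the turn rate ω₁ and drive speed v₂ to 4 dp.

ω₁ = -1.0227, v₂ = 4.5338

heading to target = atan2(-1−-3, 4−-2.5) = 0.2985
Δθ = wrap(0.2985 − 1.8326) = -1.5341; ω₁ = Δθ/dt₁ = -1.0227
distance = √((4−-2.5)² + (-1−-3)²) = 6.8007; v₂ = distance/dt₂ = 4.5338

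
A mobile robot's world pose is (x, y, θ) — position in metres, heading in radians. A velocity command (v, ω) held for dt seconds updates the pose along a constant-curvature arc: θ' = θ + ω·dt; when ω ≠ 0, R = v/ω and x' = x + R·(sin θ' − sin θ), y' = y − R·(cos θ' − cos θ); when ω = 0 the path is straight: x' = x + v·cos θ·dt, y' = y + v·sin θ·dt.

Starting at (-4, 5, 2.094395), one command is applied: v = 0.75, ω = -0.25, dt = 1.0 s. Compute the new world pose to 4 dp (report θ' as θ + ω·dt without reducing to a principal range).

(-4.2903, 5.6894, 1.8444)

θ' = 2.0944 + -0.25·1.0 = 1.8444
R = v/ω = 0.75/-0.25 = -3.0000
x' = -4 + -3.0000·(sin 1.8444 − sin 2.0944) = -4.2903
y' = 5 − -3.0000·(cos 1.8444 − cos 2.0944) = 5.6894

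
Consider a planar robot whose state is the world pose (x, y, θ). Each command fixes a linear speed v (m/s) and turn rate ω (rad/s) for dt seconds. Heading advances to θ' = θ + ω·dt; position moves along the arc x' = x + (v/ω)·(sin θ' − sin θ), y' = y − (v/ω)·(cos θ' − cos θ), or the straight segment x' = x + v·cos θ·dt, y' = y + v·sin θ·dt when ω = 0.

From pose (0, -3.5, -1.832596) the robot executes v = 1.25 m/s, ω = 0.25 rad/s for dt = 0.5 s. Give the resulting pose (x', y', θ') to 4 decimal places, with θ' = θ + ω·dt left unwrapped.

θ' = -1.8326 + 0.25·0.5 = -1.7076
R = v/ω = 1.25/0.25 = 5.0000
x' = 0 + 5.0000·(sin -1.7076 − sin -1.8326) = -0.1237
y' = -3.5 − 5.0000·(cos -1.7076 − cos -1.8326) = -4.1122

(-0.1237, -4.1122, -1.7076)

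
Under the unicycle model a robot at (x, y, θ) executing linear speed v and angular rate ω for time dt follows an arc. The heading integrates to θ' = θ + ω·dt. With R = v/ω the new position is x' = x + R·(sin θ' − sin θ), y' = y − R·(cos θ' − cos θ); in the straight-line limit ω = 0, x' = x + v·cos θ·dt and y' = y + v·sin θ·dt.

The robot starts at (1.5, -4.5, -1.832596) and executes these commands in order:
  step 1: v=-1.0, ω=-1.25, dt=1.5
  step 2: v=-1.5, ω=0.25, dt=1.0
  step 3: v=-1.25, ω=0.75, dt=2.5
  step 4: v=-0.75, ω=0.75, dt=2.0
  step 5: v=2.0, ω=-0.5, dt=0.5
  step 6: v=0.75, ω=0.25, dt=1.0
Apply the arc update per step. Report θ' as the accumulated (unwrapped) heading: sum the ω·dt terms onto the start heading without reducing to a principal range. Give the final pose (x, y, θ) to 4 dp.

(7.0298, -2.4573, -0.0826)

step 1: θ'=-3.7076 (R=0.8000) → pose (2.7018, -4.0318, -3.7076)
step 2: θ'=-3.4576 (R=-6.0000) → pose (4.0547, -4.6704, -3.4576)
step 3: θ'=-1.5826 (R=-1.6667) → pose (6.2392, -3.1059, -1.5826)
step 4: θ'=-0.0826 (R=-1.0000) → pose (5.3218, -2.0976, -0.0826)
step 5: θ'=-0.3326 (R=-4.0000) → pose (6.2978, -2.3031, -0.3326)
step 6: θ'=-0.0826 (R=3.0000) → pose (7.0298, -2.4573, -0.0826)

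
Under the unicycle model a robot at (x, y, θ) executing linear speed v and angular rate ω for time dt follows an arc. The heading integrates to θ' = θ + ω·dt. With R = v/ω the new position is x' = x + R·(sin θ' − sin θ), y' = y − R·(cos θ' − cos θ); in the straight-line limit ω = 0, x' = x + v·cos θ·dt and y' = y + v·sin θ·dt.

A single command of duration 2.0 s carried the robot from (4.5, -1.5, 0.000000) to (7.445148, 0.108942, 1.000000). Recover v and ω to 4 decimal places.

Δθ = 1.000000 − 0.000000 = 1.000000
ω = Δθ/dt = 1.000000/2.0 = 0.5000
R = Δx/(sin θ' − sin θ) = 3.5000
v = R·ω = 3.5000·0.5000 = 1.7500

v = 1.7500, ω = 0.5000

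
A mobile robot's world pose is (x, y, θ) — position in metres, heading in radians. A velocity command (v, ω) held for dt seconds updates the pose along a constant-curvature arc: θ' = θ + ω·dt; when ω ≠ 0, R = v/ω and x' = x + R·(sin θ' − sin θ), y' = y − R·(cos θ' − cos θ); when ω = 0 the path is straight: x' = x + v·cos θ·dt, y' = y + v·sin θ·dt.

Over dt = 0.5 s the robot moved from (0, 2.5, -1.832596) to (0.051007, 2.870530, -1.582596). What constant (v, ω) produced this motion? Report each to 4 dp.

v = -0.7500, ω = 0.5000

Δθ = -1.582596 − -1.832596 = 0.250000
ω = Δθ/dt = 0.250000/0.5 = 0.5000
R = −Δy/(cos θ' − cos θ) = -1.5000
v = R·ω = -1.5000·0.5000 = -0.7500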